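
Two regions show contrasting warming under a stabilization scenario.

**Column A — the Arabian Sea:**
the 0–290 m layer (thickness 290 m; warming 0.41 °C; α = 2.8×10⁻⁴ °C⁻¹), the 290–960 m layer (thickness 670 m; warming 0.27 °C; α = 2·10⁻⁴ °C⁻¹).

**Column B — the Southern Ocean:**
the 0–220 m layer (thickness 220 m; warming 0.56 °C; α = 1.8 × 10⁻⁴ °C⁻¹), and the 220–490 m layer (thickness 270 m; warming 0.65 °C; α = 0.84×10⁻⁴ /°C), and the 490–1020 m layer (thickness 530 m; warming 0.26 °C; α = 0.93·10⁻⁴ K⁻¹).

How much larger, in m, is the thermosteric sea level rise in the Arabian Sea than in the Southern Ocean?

A 0.41 × 2.8×10⁻⁴ × 290 = 0.033292 m
A 670 × 0.27 × 2×10⁻⁴ = 0.03618 m
A total: 0.069472 m
B 0–220 m: 220 × 0.56 × 1.8×10⁻⁴ = 0.022176 m
B 220–490 m: 0.65 × 270 × 0.84×10⁻⁴ = 0.014742 m
B 0.26 × 0.93×10⁻⁴ × 530 = 0.0128154 m
B total: 0.0497334 m
Difference: 0.069472 − 0.0497334 = 0.0197386 m

0.020 m larger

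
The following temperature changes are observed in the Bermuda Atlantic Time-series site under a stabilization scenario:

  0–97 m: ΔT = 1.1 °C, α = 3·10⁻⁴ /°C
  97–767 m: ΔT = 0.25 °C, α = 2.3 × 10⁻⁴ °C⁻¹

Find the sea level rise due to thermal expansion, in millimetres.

Δh = 70.5 mm

0–97 m: 1.1 × 3×10⁻⁴ × 97 = 0.03201 m
2.3×10⁻⁴ × 0.25 × 670 = 0.038525 m
Δh = 0.03201 + 0.038525 = 0.070535 m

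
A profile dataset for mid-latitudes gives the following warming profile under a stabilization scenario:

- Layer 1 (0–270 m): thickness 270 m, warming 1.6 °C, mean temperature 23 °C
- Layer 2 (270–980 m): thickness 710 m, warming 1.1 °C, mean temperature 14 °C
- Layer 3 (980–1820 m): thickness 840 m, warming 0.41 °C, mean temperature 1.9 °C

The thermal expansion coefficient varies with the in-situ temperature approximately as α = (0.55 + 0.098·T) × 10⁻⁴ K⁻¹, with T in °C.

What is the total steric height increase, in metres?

Layer 1: α = (0.55 + 0.098×23)×10⁻⁴ = 2.804×10⁻⁴ K⁻¹
Layer 2: α = (0.55 + 0.098×14)×10⁻⁴ = 1.922×10⁻⁴ K⁻¹
Layer 3: α = (0.55 + 0.098×1.9)×10⁻⁴ = 0.7362×10⁻⁴ K⁻¹
Layer 1: 2.804×10⁻⁴ × 270 × 1.6 = 0.1211328 m
710 × 1.922×10⁻⁴ × 1.1 = 0.1501082 m
Layer 3: 0.7362×10⁻⁴ × 0.41 × 840 = 0.025354728 m
Δh = 0.1211328 + 0.1501082 + 0.025354728 = 0.296595728 m

Δh ≈ 0.297 m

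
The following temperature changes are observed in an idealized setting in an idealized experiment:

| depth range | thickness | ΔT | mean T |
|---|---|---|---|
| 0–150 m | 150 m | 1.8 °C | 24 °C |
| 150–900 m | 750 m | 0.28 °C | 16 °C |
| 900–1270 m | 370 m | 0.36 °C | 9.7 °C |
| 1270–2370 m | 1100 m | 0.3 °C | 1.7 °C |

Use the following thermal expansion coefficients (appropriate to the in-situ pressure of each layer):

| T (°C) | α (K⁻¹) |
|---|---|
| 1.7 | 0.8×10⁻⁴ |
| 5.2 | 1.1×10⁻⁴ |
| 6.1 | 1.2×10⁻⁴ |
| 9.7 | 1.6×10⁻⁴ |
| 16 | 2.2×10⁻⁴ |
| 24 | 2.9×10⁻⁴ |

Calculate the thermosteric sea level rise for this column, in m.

Δh ≈ 0.172 m

Layer 1 at 24 °C → α = 2.9×10⁻⁴ K⁻¹
Layer 2 at 16 °C → α = 2.2×10⁻⁴ K⁻¹
Layer 3 at 9.7 °C → α = 1.6×10⁻⁴ K⁻¹
Layer 4 at 1.7 °C → α = 0.8×10⁻⁴ K⁻¹
Layer 1: 2.9×10⁻⁴ × 1.8 × 150 = 0.07830 m
150–900 m: 750 × 0.28 × 2.2×10⁻⁴ = 0.04620 m
1.6×10⁻⁴ × 370 × 0.36 = 0.021312 m
1270–2370 m: 0.8×10⁻⁴ × 0.3 × 1100 = 0.02640 m
Δh = 0.07830 + 0.04620 + 0.021312 + 0.02640 = 0.172212 m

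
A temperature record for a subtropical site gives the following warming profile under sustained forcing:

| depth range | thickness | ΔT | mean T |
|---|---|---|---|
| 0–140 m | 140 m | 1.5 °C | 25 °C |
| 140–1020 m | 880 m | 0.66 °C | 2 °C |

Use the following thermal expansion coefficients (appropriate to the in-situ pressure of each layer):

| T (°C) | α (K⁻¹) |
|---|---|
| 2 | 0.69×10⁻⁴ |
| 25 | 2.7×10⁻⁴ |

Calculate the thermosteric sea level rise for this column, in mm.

97 mm

Layer 1 at 25 °C → α = 2.7×10⁻⁴ K⁻¹
Layer 2 at 2 °C → α = 0.69×10⁻⁴ K⁻¹
0–140 m: 2.7×10⁻⁴ × 1.5 × 140 = 0.05670 m
880 × 0.66 × 0.69×10⁻⁴ = 0.0400752 m
Δh = 0.05670 + 0.0400752 = 0.0967752 m ≈ 97 mm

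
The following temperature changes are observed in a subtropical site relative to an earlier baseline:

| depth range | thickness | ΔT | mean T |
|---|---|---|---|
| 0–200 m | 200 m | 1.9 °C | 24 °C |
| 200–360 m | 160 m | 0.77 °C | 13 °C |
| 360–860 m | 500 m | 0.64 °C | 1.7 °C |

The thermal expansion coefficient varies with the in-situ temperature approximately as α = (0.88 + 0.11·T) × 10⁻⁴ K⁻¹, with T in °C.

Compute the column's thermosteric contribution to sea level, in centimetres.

Layer 1: α = (0.88 + 0.11×24)×10⁻⁴ = 3.52×10⁻⁴ K⁻¹
Layer 2: α = (0.88 + 0.11×13)×10⁻⁴ = 2.31×10⁻⁴ K⁻¹
Layer 3: α = (0.88 + 0.11×1.7)×10⁻⁴ = 1.067×10⁻⁴ K⁻¹
200 × 1.9 × 3.52×10⁻⁴ = 0.13376 m
200–360 m: 2.31×10⁻⁴ × 0.77 × 160 = 0.0284592 m
360–860 m: 0.64 × 1.067×10⁻⁴ × 500 = 0.034144 m
Δh = 0.13376 + 0.0284592 + 0.034144 = 0.1963632 m ≈ 20 cm

about 20 cm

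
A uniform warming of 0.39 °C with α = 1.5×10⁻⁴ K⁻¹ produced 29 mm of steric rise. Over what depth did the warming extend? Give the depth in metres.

H ≈ 496 m

H = Δh/(αΔT) = 0.029 / (1.5×10⁻⁴ × 0.39) ≈ 495.7 m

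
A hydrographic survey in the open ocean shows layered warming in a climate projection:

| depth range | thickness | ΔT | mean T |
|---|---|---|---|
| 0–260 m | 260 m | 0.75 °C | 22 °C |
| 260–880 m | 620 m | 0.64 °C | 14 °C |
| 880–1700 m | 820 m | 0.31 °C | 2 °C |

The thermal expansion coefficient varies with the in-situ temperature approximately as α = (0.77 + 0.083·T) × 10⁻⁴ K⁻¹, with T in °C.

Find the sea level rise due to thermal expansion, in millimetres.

Layer 1: α = (0.77 + 0.083×22)×10⁻⁴ = 2.596×10⁻⁴ K⁻¹
Layer 2: α = (0.77 + 0.083×14)×10⁻⁴ = 1.932×10⁻⁴ K⁻¹
Layer 3: α = (0.77 + 0.083×2)×10⁻⁴ = 0.936×10⁻⁴ K⁻¹
260 × 2.596×10⁻⁴ × 0.75 = 0.050622 m
260–880 m: 0.64 × 1.932×10⁻⁴ × 620 = 0.07666176 m
0.936×10⁻⁴ × 0.31 × 820 = 0.02379312 m
Δh = 0.050622 + 0.07666176 + 0.02379312 = 0.15107688 m ≈ 150 mm

150 mm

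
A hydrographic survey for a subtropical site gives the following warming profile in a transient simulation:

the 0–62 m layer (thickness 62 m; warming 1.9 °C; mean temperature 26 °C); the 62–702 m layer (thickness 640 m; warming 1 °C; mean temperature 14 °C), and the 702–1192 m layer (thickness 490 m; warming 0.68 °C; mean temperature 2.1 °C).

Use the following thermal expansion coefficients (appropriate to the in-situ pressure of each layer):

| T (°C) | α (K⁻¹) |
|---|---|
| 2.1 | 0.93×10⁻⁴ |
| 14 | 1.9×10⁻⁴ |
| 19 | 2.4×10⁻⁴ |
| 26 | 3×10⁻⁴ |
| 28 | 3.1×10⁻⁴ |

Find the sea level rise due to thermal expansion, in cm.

about 18.8 cm

Layer 1 at 26 °C → α = 3×10⁻⁴ K⁻¹
Layer 2 at 14 °C → α = 1.9×10⁻⁴ K⁻¹
Layer 3 at 2.1 °C → α = 0.93×10⁻⁴ K⁻¹
Layer 1: 1.9 × 62 × 3×10⁻⁴ = 0.03534 m
62–702 m: 1.9×10⁻⁴ × 1 × 640 = 0.12160 m
702–1192 m: 0.68 × 490 × 0.93×10⁻⁴ = 0.0309876 m
Δh = 0.03534 + 0.12160 + 0.0309876 = 0.1879276 m ≈ 18.8 cm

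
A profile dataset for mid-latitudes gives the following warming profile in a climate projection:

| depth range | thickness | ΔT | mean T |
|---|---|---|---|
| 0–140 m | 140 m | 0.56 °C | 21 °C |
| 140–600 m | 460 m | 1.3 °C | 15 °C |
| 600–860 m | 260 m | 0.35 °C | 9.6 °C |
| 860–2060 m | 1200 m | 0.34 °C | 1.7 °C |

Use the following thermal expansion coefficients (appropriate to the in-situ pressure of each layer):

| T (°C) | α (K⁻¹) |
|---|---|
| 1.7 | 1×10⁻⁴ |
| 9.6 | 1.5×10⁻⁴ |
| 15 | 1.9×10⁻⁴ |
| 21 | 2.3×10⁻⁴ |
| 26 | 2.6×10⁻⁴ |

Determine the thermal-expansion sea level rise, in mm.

186 mm

Layer 1 at 21 °C → α = 2.3×10⁻⁴ K⁻¹
Layer 2 at 15 °C → α = 1.9×10⁻⁴ K⁻¹
Layer 3 at 9.6 °C → α = 1.5×10⁻⁴ K⁻¹
Layer 4 at 1.7 °C → α = 1×10⁻⁴ K⁻¹
Layer 1: 2.3×10⁻⁴ × 140 × 0.56 = 0.018032 m
Layer 2: 1.9×10⁻⁴ × 1.3 × 460 = 0.11362 m
1.5×10⁻⁴ × 260 × 0.35 = 0.01365 m
1×10⁻⁴ × 0.34 × 1200 = 0.04080 m
Δh = 0.018032 + 0.11362 + 0.01365 + 0.04080 = 0.186102 m ≈ 186 mm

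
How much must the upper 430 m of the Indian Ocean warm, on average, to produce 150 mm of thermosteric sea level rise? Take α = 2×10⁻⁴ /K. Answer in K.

about 1.74 K

ΔT = Δh/(αH) = 0.15 / (2×10⁻⁴ × 430) ≈ 1.744 K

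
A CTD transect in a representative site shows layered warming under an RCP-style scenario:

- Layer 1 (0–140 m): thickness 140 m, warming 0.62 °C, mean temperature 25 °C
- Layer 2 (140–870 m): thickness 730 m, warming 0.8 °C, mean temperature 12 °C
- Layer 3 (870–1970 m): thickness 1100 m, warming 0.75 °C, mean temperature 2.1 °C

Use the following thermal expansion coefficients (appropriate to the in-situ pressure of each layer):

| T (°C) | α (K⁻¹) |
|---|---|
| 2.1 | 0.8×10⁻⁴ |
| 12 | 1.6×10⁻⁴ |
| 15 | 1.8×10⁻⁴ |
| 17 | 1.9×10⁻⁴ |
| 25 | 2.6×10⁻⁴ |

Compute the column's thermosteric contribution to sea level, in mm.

Layer 1 at 25 °C → α = 2.6×10⁻⁴ K⁻¹
Layer 2 at 12 °C → α = 1.6×10⁻⁴ K⁻¹
Layer 3 at 2.1 °C → α = 0.8×10⁻⁴ K⁻¹
0–140 m: 2.6×10⁻⁴ × 140 × 0.62 = 0.022568 m
Layer 2: 0.8 × 1.6×10⁻⁴ × 730 = 0.09344 m
Layer 3: 1100 × 0.8×10⁻⁴ × 0.75 = 0.06600 m
Δh = 0.022568 + 0.09344 + 0.06600 = 0.182008 m ≈ 182 mm

Δh = 182 mm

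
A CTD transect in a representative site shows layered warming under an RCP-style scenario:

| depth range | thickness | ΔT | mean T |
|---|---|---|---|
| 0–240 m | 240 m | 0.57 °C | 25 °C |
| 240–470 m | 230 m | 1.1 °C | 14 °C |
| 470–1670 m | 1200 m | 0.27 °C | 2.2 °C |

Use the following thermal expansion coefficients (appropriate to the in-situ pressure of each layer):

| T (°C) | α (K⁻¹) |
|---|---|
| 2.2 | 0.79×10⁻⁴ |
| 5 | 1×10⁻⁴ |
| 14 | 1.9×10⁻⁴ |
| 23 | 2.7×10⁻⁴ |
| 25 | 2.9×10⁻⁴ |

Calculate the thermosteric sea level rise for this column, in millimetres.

Layer 1 at 25 °C → α = 2.9×10⁻⁴ K⁻¹
Layer 2 at 14 °C → α = 1.9×10⁻⁴ K⁻¹
Layer 3 at 2.2 °C → α = 0.79×10⁻⁴ K⁻¹
Layer 1: 2.9×10⁻⁴ × 0.57 × 240 = 0.039672 m
Layer 2: 230 × 1.9×10⁻⁴ × 1.1 = 0.04807 m
Layer 3: 1200 × 0.79×10⁻⁴ × 0.27 = 0.025596 m
Δh = 0.039672 + 0.04807 + 0.025596 = 0.113338 m

about 110 mm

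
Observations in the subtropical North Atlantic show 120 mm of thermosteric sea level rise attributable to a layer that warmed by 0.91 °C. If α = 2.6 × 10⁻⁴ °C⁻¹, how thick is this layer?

H = Δh/(αΔT) = 0.12 / (2.6×10⁻⁴ × 0.91) ≈ 507.2 m

507 m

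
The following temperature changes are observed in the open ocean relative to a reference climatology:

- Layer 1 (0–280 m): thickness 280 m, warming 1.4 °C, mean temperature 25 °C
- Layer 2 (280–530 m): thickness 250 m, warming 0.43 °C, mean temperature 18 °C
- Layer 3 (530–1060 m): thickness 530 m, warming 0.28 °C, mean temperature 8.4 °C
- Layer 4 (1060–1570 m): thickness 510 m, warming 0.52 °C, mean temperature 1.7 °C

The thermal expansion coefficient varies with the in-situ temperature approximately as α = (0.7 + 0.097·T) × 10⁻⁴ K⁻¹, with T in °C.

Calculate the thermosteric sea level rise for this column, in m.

Layer 1: α = (0.7 + 0.097×25)×10⁻⁴ = 3.125×10⁻⁴ K⁻¹
Layer 2: α = (0.7 + 0.097×18)×10⁻⁴ = 2.446×10⁻⁴ K⁻¹
Layer 3: α = (0.7 + 0.097×8.4)×10⁻⁴ = 1.5148×10⁻⁴ K⁻¹
Layer 4: α = (0.7 + 0.097×1.7)×10⁻⁴ = 0.8649×10⁻⁴ K⁻¹
Layer 1: 3.125×10⁻⁴ × 280 × 1.4 = 0.12250 m
280–530 m: 2.446×10⁻⁴ × 250 × 0.43 = 0.0262945 m
1.5148×10⁻⁴ × 0.28 × 530 = 0.022479632 m
Layer 4: 0.8649×10⁻⁴ × 0.52 × 510 = 0.022937148 m
Δh = 0.12250 + 0.0262945 + 0.022479632 + 0.022937148 = 0.19421128 m ≈ 0.19 m

0.19 m of thermosteric rise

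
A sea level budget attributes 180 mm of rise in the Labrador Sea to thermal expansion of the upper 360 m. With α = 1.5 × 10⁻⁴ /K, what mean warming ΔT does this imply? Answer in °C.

ΔT = Δh/(αH) = 0.18 / (1.5×10⁻⁴ × 360) ≈ 3.333 °C

3.33 °C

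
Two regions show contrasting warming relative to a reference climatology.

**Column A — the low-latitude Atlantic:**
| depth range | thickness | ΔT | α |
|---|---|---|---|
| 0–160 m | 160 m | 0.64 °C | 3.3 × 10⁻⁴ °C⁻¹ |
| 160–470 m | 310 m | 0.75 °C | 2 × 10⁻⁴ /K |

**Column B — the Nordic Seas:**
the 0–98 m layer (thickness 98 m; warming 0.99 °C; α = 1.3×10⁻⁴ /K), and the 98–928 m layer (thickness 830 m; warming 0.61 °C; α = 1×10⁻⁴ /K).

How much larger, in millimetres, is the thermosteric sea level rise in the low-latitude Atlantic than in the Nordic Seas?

17.0 mm larger

A 160 × 3.3×10⁻⁴ × 0.64 = 0.033792 m
A Layer 2: 2×10⁻⁴ × 0.75 × 310 = 0.04650 m
A total: 0.080292 m
B Layer 1: 1.3×10⁻⁴ × 0.99 × 98 = 0.0126126 m
B 1×10⁻⁴ × 830 × 0.61 = 0.05063 m
B total: 0.0632426 m
Difference: 0.080292 − 0.0632426 = 0.0170494 m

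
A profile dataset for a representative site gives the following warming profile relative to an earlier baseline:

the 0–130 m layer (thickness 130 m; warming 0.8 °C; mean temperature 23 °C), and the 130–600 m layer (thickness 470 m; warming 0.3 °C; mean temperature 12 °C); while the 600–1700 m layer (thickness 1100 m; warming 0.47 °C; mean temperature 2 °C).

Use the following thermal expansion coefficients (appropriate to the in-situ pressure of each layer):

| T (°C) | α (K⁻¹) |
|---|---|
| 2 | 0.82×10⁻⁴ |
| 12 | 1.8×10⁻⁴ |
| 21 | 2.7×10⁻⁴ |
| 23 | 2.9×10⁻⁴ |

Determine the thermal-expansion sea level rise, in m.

Δh = 0.098 m

Layer 1 at 23 °C → α = 2.9×10⁻⁴ K⁻¹
Layer 2 at 12 °C → α = 1.8×10⁻⁴ K⁻¹
Layer 3 at 2 °C → α = 0.82×10⁻⁴ K⁻¹
0–130 m: 130 × 0.8 × 2.9×10⁻⁴ = 0.03016 m
0.3 × 470 × 1.8×10⁻⁴ = 0.02538 m
0.82×10⁻⁴ × 1100 × 0.47 = 0.042394 m
Δh = 0.03016 + 0.02538 + 0.042394 = 0.097934 m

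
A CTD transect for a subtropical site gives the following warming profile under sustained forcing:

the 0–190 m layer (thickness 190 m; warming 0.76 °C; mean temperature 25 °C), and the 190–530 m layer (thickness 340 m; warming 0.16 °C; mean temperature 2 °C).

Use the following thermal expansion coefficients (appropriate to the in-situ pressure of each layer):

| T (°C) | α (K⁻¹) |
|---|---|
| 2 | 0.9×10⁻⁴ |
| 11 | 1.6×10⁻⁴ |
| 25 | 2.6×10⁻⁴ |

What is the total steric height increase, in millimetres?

Layer 1 at 25 °C → α = 2.6×10⁻⁴ K⁻¹
Layer 2 at 2 °C → α = 0.9×10⁻⁴ K⁻¹
Layer 1: 0.76 × 2.6×10⁻⁴ × 190 = 0.037544 m
Layer 2: 340 × 0.9×10⁻⁴ × 0.16 = 0.004896 m
Δh = 0.037544 + 0.004896 = 0.04244 m

about 42.4 mm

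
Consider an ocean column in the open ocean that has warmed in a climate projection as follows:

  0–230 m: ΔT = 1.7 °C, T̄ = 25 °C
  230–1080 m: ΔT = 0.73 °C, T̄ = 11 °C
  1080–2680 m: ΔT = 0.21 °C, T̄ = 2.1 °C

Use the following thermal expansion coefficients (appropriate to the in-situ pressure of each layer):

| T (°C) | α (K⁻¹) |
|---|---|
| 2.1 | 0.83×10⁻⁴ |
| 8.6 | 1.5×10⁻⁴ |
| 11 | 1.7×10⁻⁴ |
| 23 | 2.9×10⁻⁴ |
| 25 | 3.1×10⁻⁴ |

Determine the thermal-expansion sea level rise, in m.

0.255 m of thermosteric rise

Layer 1 at 25 °C → α = 3.1×10⁻⁴ K⁻¹
Layer 2 at 11 °C → α = 1.7×10⁻⁴ K⁻¹
Layer 3 at 2.1 °C → α = 0.83×10⁻⁴ K⁻¹
0–230 m: 3.1×10⁻⁴ × 1.7 × 230 = 0.12121 m
0.73 × 850 × 1.7×10⁻⁴ = 0.105485 m
0.83×10⁻⁴ × 1600 × 0.21 = 0.027888 m
Δh = 0.12121 + 0.105485 + 0.027888 = 0.254583 m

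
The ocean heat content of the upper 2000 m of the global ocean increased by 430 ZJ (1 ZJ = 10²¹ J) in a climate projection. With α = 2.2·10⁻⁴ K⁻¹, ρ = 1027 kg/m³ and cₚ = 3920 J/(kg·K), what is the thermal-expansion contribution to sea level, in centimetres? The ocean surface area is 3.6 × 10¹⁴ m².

6.5 cm

Per unit area: Q = 430×10²¹ / (3.6×10¹⁴) ≈ 1.194×10⁹ J/m²
Δh = αQ/(ρcₚ) = 2.2×10⁻⁴ × 1.194×10⁹ / (1027 × 3920) ≈ 0.065248 m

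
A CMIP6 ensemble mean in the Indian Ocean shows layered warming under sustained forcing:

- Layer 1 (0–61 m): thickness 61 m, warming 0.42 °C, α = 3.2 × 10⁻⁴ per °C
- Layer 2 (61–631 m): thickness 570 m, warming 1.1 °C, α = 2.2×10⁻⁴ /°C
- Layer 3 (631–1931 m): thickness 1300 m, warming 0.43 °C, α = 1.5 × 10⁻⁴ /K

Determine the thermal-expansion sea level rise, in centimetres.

Δh ≈ 23.0 cm

61 × 0.42 × 3.2×10⁻⁴ = 0.0081984 m
2.2×10⁻⁴ × 1.1 × 570 = 0.13794 m
Layer 3: 0.43 × 1.5×10⁻⁴ × 1300 = 0.08385 m
Δh = 0.0081984 + 0.13794 + 0.08385 = 0.2299884 m ≈ 23.0 cm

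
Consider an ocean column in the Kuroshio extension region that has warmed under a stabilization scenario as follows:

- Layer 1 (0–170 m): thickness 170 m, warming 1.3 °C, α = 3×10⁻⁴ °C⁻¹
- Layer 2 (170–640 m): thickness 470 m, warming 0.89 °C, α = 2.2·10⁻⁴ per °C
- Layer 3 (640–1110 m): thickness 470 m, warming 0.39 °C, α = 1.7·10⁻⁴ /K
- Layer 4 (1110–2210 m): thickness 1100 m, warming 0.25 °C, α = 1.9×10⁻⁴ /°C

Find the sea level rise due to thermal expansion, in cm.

0–170 m: 1.3 × 3×10⁻⁴ × 170 = 0.06630 m
Layer 2: 0.89 × 2.2×10⁻⁴ × 470 = 0.092026 m
640–1110 m: 0.39 × 470 × 1.7×10⁻⁴ = 0.031161 m
0.25 × 1100 × 1.9×10⁻⁴ = 0.05225 m
Δh = 0.06630 + 0.092026 + 0.031161 + 0.05225 = 0.241737 m

24.2 cm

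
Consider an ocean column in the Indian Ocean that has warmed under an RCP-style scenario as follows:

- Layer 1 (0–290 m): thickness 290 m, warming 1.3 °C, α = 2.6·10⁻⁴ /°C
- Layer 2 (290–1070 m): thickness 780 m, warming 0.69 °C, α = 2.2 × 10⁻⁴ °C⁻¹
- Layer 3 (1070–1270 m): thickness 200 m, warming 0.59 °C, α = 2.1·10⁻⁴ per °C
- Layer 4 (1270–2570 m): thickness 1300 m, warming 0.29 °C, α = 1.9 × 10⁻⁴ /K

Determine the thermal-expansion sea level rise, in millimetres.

0–290 m: 2.6×10⁻⁴ × 1.3 × 290 = 0.09802 m
0.69 × 2.2×10⁻⁴ × 780 = 0.118404 m
1070–1270 m: 200 × 2.1×10⁻⁴ × 0.59 = 0.02478 m
Layer 4: 1.9×10⁻⁴ × 1300 × 0.29 = 0.07163 m
Δh = 0.09802 + 0.118404 + 0.02478 + 0.07163 = 0.312834 m

Δh ≈ 313 mm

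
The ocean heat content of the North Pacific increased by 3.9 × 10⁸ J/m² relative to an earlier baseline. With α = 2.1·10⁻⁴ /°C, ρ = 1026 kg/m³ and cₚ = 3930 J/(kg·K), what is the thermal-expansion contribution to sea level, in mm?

Δh = αQ/(ρcₚ) = 2.1×10⁻⁴ × 3.9×10⁸ / (1026 × 3930) ≈ 0.020312 m

20 mm of thermosteric rise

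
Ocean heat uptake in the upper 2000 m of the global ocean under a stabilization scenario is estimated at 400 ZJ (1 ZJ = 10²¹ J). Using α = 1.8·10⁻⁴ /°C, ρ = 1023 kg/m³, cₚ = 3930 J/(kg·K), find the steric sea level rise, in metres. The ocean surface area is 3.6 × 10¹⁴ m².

Per unit area: Q = 400×10²¹ / (3.6×10¹⁴) ≈ 1.111×10⁹ J/m²
Δh = αQ/(ρcₚ) = 1.8×10⁻⁴ × 1.111×10⁹ / (1023 × 3930) ≈ 0.049741 m

about 0.0497 m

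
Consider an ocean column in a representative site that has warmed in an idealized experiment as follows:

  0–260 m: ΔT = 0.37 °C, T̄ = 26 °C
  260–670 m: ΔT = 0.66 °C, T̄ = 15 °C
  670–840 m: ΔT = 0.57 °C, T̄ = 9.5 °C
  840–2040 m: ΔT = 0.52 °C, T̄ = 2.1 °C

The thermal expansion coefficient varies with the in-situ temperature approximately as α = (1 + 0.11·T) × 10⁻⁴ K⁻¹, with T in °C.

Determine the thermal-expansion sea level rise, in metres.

Layer 1: α = (1 + 0.11×26)×10⁻⁴ = 3.86×10⁻⁴ K⁻¹
Layer 2: α = (1 + 0.11×15)×10⁻⁴ = 2.65×10⁻⁴ K⁻¹
Layer 3: α = (1 + 0.11×9.5)×10⁻⁴ = 2.045×10⁻⁴ K⁻¹
Layer 4: α = (1 + 0.11×2.1)×10⁻⁴ = 1.231×10⁻⁴ K⁻¹
Layer 1: 3.86×10⁻⁴ × 0.37 × 260 = 0.0371332 m
260–670 m: 0.66 × 2.65×10⁻⁴ × 410 = 0.071709 m
670–840 m: 2.045×10⁻⁴ × 170 × 0.57 = 0.01981605 m
Layer 4: 1200 × 1.231×10⁻⁴ × 0.52 = 0.0768144 m
Δh = 0.0371332 + 0.071709 + 0.01981605 + 0.0768144 = 0.20547265 m

0.21 m of thermosteric rise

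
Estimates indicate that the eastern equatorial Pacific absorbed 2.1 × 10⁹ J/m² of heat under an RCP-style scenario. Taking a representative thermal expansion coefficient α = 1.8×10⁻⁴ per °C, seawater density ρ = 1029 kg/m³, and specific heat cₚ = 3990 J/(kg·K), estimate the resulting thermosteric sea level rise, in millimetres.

Δh = αQ/(ρcₚ) = 1.8×10⁻⁴ × 2.1×10⁹ / (1029 × 3990) ≈ 0.092067 m

Δh = 92.1 mm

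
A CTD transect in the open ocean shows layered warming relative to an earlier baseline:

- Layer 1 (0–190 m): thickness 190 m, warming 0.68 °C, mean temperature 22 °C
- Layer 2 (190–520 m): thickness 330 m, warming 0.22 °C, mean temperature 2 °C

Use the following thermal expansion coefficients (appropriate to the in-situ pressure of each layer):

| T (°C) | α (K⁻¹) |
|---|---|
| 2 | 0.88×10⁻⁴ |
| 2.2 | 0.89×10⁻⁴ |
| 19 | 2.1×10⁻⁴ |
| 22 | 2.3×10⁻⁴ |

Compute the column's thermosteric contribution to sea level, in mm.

Layer 1 at 22 °C → α = 2.3×10⁻⁴ K⁻¹
Layer 2 at 2 °C → α = 0.88×10⁻⁴ K⁻¹
0–190 m: 190 × 0.68 × 2.3×10⁻⁴ = 0.029716 m
Layer 2: 0.22 × 330 × 0.88×10⁻⁴ = 0.0063888 m
Δh = 0.029716 + 0.0063888 = 0.0361048 m

Δh = 36.1 mm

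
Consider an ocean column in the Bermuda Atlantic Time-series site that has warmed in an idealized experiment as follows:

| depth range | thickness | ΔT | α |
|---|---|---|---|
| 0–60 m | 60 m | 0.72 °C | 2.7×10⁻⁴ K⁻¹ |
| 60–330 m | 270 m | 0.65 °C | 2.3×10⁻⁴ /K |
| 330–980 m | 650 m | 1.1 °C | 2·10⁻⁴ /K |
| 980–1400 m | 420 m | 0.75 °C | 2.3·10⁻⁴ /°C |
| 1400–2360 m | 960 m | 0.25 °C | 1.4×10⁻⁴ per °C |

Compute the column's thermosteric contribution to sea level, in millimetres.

Δh ≈ 301 mm

60 × 2.7×10⁻⁴ × 0.72 = 0.011664 m
Layer 2: 0.65 × 2.3×10⁻⁴ × 270 = 0.040365 m
330–980 m: 2×10⁻⁴ × 1.1 × 650 = 0.14300 m
980–1400 m: 2.3×10⁻⁴ × 0.75 × 420 = 0.07245 m
1400–2360 m: 1.4×10⁻⁴ × 0.25 × 960 = 0.03360 m
Δh = 0.011664 + 0.040365 + 0.14300 + 0.07245 + 0.03360 = 0.301079 m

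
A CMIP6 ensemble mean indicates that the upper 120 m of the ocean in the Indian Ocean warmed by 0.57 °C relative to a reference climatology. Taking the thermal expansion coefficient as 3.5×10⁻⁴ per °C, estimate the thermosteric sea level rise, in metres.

Δh ≈ 0.024 m

Δh = αΔT·H = 3.5×10⁻⁴ × 0.57 × 120 = 0.02394 m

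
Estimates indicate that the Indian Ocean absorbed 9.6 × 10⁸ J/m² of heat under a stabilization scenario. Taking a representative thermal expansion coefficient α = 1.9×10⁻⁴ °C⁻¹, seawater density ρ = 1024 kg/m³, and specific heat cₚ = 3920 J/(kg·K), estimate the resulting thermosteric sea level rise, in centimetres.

Δh = αQ/(ρcₚ) = 1.9×10⁻⁴ × 9.6×10⁸ / (1024 × 3920) ≈ 0.04544 m

4.5 cm of thermosteric rise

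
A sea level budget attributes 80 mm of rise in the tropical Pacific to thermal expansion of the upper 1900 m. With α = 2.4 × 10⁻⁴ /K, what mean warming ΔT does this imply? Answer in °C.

ΔT = Δh/(αH) = 0.08 / (2.4×10⁻⁴ × 1900) ≈ 0.1754 °C

ΔT ≈ 0.18 °C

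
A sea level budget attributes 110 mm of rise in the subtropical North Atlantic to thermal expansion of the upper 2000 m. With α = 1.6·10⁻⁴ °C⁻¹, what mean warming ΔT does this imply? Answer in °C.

0.344 °C

ΔT = Δh/(αH) = 0.11 / (1.6×10⁻⁴ × 2000) ≈ 0.3438 °C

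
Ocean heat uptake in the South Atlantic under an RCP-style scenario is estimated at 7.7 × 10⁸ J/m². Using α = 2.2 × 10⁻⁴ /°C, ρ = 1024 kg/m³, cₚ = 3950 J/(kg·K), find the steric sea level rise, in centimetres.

Δh = 4.2 cm

Δh = αQ/(ρcₚ) = 2.2×10⁻⁴ × 7.7×10⁸ / (1024 × 3950) ≈ 0.041881 m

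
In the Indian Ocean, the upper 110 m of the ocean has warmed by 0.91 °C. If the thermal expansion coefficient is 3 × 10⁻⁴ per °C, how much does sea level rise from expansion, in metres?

0.0300 m of thermosteric rise

Δh = αΔT·H = 3×10⁻⁴ × 0.91 × 110 = 0.03003 m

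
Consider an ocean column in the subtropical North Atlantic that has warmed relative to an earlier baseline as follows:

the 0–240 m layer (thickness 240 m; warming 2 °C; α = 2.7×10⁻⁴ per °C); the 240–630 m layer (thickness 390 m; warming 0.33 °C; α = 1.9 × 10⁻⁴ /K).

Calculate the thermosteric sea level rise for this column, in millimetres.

0–240 m: 2.7×10⁻⁴ × 2 × 240 = 0.12960 m
390 × 1.9×10⁻⁴ × 0.33 = 0.024453 m
Δh = 0.12960 + 0.024453 = 0.154053 m

154 mm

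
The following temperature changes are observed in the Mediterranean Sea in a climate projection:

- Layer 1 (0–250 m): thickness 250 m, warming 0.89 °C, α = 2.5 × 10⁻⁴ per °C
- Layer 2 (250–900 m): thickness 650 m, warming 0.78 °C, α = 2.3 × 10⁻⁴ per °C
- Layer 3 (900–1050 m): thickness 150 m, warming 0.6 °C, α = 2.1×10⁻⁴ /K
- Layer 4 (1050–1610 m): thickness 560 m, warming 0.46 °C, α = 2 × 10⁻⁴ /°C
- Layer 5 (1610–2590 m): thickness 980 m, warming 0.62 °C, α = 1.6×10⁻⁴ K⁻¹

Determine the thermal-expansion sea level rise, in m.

0.34 m of thermosteric rise

0–250 m: 2.5×10⁻⁴ × 250 × 0.89 = 0.055625 m
2.3×10⁻⁴ × 650 × 0.78 = 0.11661 m
150 × 0.6 × 2.1×10⁻⁴ = 0.01890 m
Layer 4: 560 × 0.46 × 2×10⁻⁴ = 0.05152 m
1610–2590 m: 980 × 1.6×10⁻⁴ × 0.62 = 0.097216 m
Δh = 0.055625 + 0.11661 + 0.01890 + 0.05152 + 0.097216 = 0.339871 m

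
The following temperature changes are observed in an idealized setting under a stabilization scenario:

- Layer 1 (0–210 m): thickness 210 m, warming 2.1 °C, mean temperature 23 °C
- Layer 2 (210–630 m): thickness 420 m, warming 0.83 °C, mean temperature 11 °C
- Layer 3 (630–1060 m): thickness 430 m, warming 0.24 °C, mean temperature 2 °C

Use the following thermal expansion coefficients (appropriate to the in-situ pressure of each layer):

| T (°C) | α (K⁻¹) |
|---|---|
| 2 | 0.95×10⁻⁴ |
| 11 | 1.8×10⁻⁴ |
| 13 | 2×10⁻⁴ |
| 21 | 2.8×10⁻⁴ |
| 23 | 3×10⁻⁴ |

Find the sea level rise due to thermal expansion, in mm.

205 mm

Layer 1 at 23 °C → α = 3×10⁻⁴ K⁻¹
Layer 2 at 11 °C → α = 1.8×10⁻⁴ K⁻¹
Layer 3 at 2 °C → α = 0.95×10⁻⁴ K⁻¹
0–210 m: 3×10⁻⁴ × 2.1 × 210 = 0.13230 m
210–630 m: 420 × 1.8×10⁻⁴ × 0.83 = 0.062748 m
0.95×10⁻⁴ × 0.24 × 430 = 0.009804 m
Δh = 0.13230 + 0.062748 + 0.009804 = 0.204852 m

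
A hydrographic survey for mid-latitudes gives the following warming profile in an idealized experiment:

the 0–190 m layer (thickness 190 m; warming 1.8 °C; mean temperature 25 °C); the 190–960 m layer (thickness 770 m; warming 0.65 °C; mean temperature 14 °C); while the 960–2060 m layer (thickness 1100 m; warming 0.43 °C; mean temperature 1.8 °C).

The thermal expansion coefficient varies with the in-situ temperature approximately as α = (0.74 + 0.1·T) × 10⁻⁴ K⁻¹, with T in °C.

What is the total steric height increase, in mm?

Layer 1: α = (0.74 + 0.1×25)×10⁻⁴ = 3.24×10⁻⁴ K⁻¹
Layer 2: α = (0.74 + 0.1×14)×10⁻⁴ = 2.14×10⁻⁴ K⁻¹
Layer 3: α = (0.74 + 0.1×1.8)×10⁻⁴ = 0.92×10⁻⁴ K⁻¹
0–190 m: 3.24×10⁻⁴ × 1.8 × 190 = 0.110808 m
2.14×10⁻⁴ × 0.65 × 770 = 0.107107 m
960–2060 m: 1100 × 0.43 × 0.92×10⁻⁴ = 0.043516 m
Δh = 0.110808 + 0.107107 + 0.043516 = 0.261431 m

Δh = 261 mm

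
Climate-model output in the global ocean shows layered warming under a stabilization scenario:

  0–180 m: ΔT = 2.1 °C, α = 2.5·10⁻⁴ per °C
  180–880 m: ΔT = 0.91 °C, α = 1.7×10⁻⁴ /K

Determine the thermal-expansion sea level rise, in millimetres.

Layer 1: 2.5×10⁻⁴ × 2.1 × 180 = 0.09450 m
180–880 m: 700 × 1.7×10⁻⁴ × 0.91 = 0.10829 m
Δh = 0.09450 + 0.10829 = 0.20279 m

about 203 mm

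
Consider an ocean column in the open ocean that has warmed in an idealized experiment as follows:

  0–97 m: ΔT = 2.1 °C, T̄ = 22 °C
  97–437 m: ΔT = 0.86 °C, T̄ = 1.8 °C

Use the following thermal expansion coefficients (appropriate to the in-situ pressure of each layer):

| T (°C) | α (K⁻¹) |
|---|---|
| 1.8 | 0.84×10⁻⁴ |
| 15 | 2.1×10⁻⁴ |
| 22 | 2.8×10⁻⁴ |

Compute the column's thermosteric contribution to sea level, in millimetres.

Layer 1 at 22 °C → α = 2.8×10⁻⁴ K⁻¹
Layer 2 at 1.8 °C → α = 0.84×10⁻⁴ K⁻¹
97 × 2.8×10⁻⁴ × 2.1 = 0.057036 m
0.84×10⁻⁴ × 0.86 × 340 = 0.0245616 m
Δh = 0.057036 + 0.0245616 = 0.0815976 m

Δh ≈ 82 mm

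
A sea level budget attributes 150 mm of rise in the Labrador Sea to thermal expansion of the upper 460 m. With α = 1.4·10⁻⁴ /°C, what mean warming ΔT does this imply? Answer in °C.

ΔT = Δh/(αH) = 0.15 / (1.4×10⁻⁴ × 460) ≈ 2.329 °C

2.3 °C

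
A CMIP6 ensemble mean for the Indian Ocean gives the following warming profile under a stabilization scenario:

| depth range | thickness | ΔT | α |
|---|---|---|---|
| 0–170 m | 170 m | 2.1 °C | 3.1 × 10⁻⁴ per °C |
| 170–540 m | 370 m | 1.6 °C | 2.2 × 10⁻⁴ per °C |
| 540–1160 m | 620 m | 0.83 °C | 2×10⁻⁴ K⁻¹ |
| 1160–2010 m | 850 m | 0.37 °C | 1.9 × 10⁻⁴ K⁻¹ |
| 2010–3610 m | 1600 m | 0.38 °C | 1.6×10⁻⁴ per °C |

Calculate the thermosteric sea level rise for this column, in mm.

Δh = 501 mm

2.1 × 170 × 3.1×10⁻⁴ = 0.11067 m
170–540 m: 2.2×10⁻⁴ × 370 × 1.6 = 0.13024 m
Layer 3: 620 × 0.83 × 2×10⁻⁴ = 0.10292 m
0.37 × 850 × 1.9×10⁻⁴ = 0.059755 m
Layer 5: 0.38 × 1600 × 1.6×10⁻⁴ = 0.09728 m
Δh = 0.11067 + 0.13024 + 0.10292 + 0.059755 + 0.09728 = 0.500865 m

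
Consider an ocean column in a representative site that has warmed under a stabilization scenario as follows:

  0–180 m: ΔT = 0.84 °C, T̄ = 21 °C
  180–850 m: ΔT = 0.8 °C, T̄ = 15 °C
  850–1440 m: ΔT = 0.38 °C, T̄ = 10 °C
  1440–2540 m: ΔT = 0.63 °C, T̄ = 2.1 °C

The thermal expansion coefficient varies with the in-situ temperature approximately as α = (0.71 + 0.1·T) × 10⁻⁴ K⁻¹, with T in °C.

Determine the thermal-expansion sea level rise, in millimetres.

Δh ≈ 263 mm

Layer 1: α = (0.71 + 0.1×21)×10⁻⁴ = 2.81×10⁻⁴ K⁻¹
Layer 2: α = (0.71 + 0.1×15)×10⁻⁴ = 2.21×10⁻⁴ K⁻¹
Layer 3: α = (0.71 + 0.1×10)×10⁻⁴ = 1.71×10⁻⁴ K⁻¹
Layer 4: α = (0.71 + 0.1×2.1)×10⁻⁴ = 0.92×10⁻⁴ K⁻¹
0–180 m: 2.81×10⁻⁴ × 0.84 × 180 = 0.0424872 m
Layer 2: 670 × 0.8 × 2.21×10⁻⁴ = 0.118456 m
1.71×10⁻⁴ × 0.38 × 590 = 0.0383382 m
1440–2540 m: 0.63 × 1100 × 0.92×10⁻⁴ = 0.063756 m
Δh = 0.0424872 + 0.118456 + 0.0383382 + 0.063756 = 0.2630374 m ≈ 263 mm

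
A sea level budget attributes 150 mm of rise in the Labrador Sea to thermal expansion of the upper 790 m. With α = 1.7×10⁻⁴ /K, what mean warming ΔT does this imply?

about 1.12 K

ΔT = Δh/(αH) = 0.15 / (1.7×10⁻⁴ × 790) ≈ 1.117 K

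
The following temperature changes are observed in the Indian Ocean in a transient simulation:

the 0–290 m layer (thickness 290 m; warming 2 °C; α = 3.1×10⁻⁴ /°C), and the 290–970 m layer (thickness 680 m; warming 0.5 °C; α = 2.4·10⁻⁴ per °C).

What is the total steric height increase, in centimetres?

26.1 cm

Layer 1: 2 × 290 × 3.1×10⁻⁴ = 0.17980 m
290–970 m: 2.4×10⁻⁴ × 0.5 × 680 = 0.08160 m
Δh = 0.17980 + 0.08160 = 0.26140 m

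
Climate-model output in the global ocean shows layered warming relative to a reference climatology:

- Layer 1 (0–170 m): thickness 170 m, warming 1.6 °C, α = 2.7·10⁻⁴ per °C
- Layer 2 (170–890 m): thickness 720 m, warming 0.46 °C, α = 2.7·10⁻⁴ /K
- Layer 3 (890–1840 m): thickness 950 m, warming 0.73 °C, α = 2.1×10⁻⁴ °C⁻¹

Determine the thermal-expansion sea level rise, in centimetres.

about 30.8 cm

2.7×10⁻⁴ × 170 × 1.6 = 0.07344 m
Layer 2: 720 × 0.46 × 2.7×10⁻⁴ = 0.089424 m
0.73 × 2.1×10⁻⁴ × 950 = 0.145635 m
Δh = 0.07344 + 0.089424 + 0.145635 = 0.308499 m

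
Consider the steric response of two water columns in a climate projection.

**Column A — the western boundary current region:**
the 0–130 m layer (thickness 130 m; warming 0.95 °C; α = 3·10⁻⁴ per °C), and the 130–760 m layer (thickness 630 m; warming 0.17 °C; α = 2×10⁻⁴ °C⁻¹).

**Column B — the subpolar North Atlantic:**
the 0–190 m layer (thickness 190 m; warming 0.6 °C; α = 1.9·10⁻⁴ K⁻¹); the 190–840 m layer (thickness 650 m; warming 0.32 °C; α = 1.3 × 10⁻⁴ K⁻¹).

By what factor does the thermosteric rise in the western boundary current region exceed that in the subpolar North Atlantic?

A 3×10⁻⁴ × 0.95 × 130 = 0.03705 m
A 130–760 m: 2×10⁻⁴ × 630 × 0.17 = 0.02142 m
A total: 0.05847 m
B 0–190 m: 0.6 × 1.9×10⁻⁴ × 190 = 0.02166 m
B Layer 2: 0.32 × 650 × 1.3×10⁻⁴ = 0.02704 m
B total: 0.04870 m
Ratio: 0.05847 / 0.04870 ≈ 1.201

1.2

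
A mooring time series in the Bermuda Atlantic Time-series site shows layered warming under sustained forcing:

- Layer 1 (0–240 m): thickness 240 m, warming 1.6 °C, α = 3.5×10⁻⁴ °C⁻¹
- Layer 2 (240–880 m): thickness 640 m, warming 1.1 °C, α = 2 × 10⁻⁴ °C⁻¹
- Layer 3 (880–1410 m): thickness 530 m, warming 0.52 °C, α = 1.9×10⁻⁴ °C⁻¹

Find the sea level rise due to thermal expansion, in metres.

0–240 m: 240 × 1.6 × 3.5×10⁻⁴ = 0.13440 m
1.1 × 640 × 2×10⁻⁴ = 0.14080 m
Layer 3: 1.9×10⁻⁴ × 530 × 0.52 = 0.052364 m
Δh = 0.13440 + 0.14080 + 0.052364 = 0.327564 m

0.33 m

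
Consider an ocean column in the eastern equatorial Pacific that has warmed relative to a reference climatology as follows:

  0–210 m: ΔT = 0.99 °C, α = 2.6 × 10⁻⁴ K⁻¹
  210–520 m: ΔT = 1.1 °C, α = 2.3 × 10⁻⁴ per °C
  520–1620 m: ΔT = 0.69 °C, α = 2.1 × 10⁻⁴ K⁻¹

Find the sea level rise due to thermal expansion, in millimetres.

0–210 m: 210 × 0.99 × 2.6×10⁻⁴ = 0.054054 m
2.3×10⁻⁴ × 310 × 1.1 = 0.07843 m
520–1620 m: 0.69 × 1100 × 2.1×10⁻⁴ = 0.15939 m
Δh = 0.054054 + 0.07843 + 0.15939 = 0.291874 m ≈ 290 mm

Δh ≈ 290 mm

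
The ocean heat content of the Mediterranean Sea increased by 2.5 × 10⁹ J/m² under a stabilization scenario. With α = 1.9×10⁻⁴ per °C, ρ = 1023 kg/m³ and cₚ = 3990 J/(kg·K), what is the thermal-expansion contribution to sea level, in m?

Δh = 0.12 m

Δh = αQ/(ρcₚ) = 1.9×10⁻⁴ × 2.5×10⁹ / (1023 × 3990) ≈ 0.11637 m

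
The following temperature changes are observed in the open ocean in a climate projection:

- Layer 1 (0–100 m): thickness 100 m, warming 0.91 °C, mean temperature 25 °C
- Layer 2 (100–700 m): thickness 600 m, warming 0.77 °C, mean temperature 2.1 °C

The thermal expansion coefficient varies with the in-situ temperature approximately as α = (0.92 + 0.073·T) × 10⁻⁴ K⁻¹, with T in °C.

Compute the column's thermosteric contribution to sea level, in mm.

Δh = 75 mm

Layer 1: α = (0.92 + 0.073×25)×10⁻⁴ = 2.745×10⁻⁴ K⁻¹
Layer 2: α = (0.92 + 0.073×2.1)×10⁻⁴ = 1.0733×10⁻⁴ K⁻¹
0–100 m: 0.91 × 2.745×10⁻⁴ × 100 = 0.0249795 m
Layer 2: 600 × 0.77 × 1.0733×10⁻⁴ = 0.04958646 m
Δh = 0.0249795 + 0.04958646 = 0.07456596 m ≈ 75 mm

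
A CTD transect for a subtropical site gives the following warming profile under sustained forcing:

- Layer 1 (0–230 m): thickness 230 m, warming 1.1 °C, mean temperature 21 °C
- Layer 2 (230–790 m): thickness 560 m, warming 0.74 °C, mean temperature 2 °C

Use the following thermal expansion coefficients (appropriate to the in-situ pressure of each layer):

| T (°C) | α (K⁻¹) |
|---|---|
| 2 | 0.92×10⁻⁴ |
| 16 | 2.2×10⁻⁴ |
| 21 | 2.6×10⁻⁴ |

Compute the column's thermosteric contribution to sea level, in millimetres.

about 104 mm

Layer 1 at 21 °C → α = 2.6×10⁻⁴ K⁻¹
Layer 2 at 2 °C → α = 0.92×10⁻⁴ K⁻¹
Layer 1: 1.1 × 230 × 2.6×10⁻⁴ = 0.06578 m
230–790 m: 560 × 0.74 × 0.92×10⁻⁴ = 0.0381248 m
Δh = 0.06578 + 0.0381248 = 0.1039048 m ≈ 104 mm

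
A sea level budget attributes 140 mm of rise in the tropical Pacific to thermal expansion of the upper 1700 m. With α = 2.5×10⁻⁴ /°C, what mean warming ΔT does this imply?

ΔT ≈ 0.329 °C

ΔT = Δh/(αH) = 0.14 / (2.5×10⁻⁴ × 1700) ≈ 0.3294 °C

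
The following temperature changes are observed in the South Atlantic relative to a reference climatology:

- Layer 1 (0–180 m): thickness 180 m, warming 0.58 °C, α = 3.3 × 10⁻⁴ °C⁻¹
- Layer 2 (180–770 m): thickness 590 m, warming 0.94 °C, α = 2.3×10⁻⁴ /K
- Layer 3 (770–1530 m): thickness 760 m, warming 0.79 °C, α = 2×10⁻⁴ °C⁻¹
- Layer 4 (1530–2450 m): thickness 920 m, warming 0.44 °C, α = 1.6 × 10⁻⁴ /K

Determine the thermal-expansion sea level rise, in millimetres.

Layer 1: 3.3×10⁻⁴ × 180 × 0.58 = 0.034452 m
180–770 m: 590 × 0.94 × 2.3×10⁻⁴ = 0.127558 m
770–1530 m: 2×10⁻⁴ × 760 × 0.79 = 0.12008 m
1530–2450 m: 1.6×10⁻⁴ × 920 × 0.44 = 0.064768 m
Δh = 0.034452 + 0.127558 + 0.12008 + 0.064768 = 0.346858 m ≈ 347 mm

Δh ≈ 347 mm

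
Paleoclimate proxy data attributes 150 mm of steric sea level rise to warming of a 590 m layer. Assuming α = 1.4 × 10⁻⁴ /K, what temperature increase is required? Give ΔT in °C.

about 1.82 °C

ΔT = Δh/(αH) = 0.15 / (1.4×10⁻⁴ × 590) ≈ 1.816 °C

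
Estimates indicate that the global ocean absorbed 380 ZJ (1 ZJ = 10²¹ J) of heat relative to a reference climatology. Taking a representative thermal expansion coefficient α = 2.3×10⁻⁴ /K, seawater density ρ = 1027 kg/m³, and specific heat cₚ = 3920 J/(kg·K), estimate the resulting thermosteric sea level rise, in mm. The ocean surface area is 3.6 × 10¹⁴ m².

Per unit area: Q = 380×10²¹ / (3.6×10¹⁴) ≈ 1.056×10⁹ J/m²
Δh = αQ/(ρcₚ) = 2.3×10⁻⁴ × 1.056×10⁹ / (1027 × 3920) ≈ 0.06033 m

about 60.3 mm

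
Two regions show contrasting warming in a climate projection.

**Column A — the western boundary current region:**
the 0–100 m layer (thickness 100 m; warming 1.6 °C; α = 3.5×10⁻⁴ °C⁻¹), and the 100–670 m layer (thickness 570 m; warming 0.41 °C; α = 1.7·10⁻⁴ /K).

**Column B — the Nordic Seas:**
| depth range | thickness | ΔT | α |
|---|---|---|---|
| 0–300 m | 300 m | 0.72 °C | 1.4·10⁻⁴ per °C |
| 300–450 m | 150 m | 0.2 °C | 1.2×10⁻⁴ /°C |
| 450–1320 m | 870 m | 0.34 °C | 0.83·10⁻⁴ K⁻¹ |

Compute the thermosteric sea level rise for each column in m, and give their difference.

A Layer 1: 3.5×10⁻⁴ × 100 × 1.6 = 0.05600 m
A Layer 2: 570 × 1.7×10⁻⁴ × 0.41 = 0.039729 m
A total: 0.095729 m
B 0–300 m: 300 × 0.72 × 1.4×10⁻⁴ = 0.03024 m
B 1.2×10⁻⁴ × 150 × 0.2 = 0.00360 m
B 0.83×10⁻⁴ × 870 × 0.34 = 0.0245514 m
B total: 0.0583914 m
Difference: 0.095729 − 0.0583914 = 0.0373376 m

Δh_A ≈ 0.096 m, Δh_B ≈ 0.058 m; difference ≈ 0.037 m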